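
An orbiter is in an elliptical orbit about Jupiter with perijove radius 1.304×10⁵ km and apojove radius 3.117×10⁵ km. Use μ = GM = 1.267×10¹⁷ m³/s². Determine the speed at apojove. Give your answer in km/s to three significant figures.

Semi-major axis a = (r_p + r_a)/2 = 2.2105×10⁵ km = 2.210×10⁸ m.
Vis-viva: v² = μ(2/r − 1/a) = 1.267×10¹⁷ × (6.416×10⁻⁹ − 4.524×10⁻⁹) = 2.398×10⁸ m²/s².
v = 15490 m/s = 15.49 km/s.

v ≈ 15.5 km/s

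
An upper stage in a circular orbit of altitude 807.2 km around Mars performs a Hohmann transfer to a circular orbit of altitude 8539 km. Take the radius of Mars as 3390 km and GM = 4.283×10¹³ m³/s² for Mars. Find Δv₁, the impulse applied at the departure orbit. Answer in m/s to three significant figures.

r₁ = 3390 + 807.2 = 4197.2 km = 4.1972×10⁶ m.
r₂ = 3390 + 8539 = 11929 km = 1.1929×10⁷ m.
Transfer ellipse a_t = (r₁ + r₂)/2 = 8.063×10⁶ m.
At r₁: circular v_c1 = √(μ/r₁) = 3194 m/s; transfer-periapsis v_p = √[μ(2/r₁ − 1/a_t)] = 3885 m/s.
Δv₁ = v_p − v_c1 = 691.0 m/s.

Δv ≈ 691 m/s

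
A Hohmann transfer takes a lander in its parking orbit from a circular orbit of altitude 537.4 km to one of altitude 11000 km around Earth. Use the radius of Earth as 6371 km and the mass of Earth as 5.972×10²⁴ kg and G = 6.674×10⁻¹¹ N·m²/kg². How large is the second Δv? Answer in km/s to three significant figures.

μ = GM = 6.674×10⁻¹¹ × 5.972×10²⁴ = 3.986×10¹⁴ m³/s².
r₁ = 6371 + 537.4 = 6908.4 km = 6.9084×10⁶ m.
r₂ = 6371 + 11000 = 17371 km = 1.7371×10⁷ m.
Transfer ellipse a_t = (r₁ + r₂)/2 = 1.214×10⁷ m.
At r₁: circular v_c1 = √(μ/r₁) = 7596 m/s; transfer-perigee v_p = √[μ(2/r₁ − 1/a_t)] = 9086 m/s.
At r₂: circular v_c2 = √(μ/r₂) = 4790 m/s; transfer-apogee v_a = √[μ(2/r₂ − 1/a_t)] = 3613 m/s.
Δv₂ = v_c2 − v_a = 1177 m/s.
= 1.177 km/s.

Δv ≈ 1.18 km/s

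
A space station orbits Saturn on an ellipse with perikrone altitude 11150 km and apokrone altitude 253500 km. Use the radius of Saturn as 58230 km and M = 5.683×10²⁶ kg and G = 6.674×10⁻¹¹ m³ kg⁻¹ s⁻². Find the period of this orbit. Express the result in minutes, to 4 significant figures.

T ≈ 1414 minutes

μ = GM = 6.674×10⁻¹¹ × 5.683×10²⁶ = 3.793×10¹⁶ m³/s².
r_p = 58230 + 11150 = 69380 km = 6.9380×10⁷ m.
r_a = 58230 + 253500 = 311730 km = 3.1173×10⁸ m.
Semi-major axis a = (r_p + r_a)/2 = (69380 + 3.1173×10⁵)/2 = 1.9056×10⁵ km = 1.906×10⁸ m.
By Kepler's third law T = 2π√(a³/μ) = 2π × 1.351×10⁴ = 8.486×10⁴ s.
= 1414 minutes.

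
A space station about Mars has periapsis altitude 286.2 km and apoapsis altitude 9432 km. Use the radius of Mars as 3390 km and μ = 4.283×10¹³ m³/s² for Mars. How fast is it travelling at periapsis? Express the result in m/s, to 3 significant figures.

v ≈ 4260 m/s

r_p = 3390 + 286.2 = 3676.2 km = 3.6762×10⁶ m.
r_a = 3390 + 9432 = 12822 km = 1.2822×10⁷ m.
Semi-major axis a = (r_p + r_a)/2 = 8249.1 km = 8.249×10⁶ m.
Vis-viva: v² = μ(2/r − 1/a) = 4.283×10¹³ × (5.440×10⁻⁷ − 1.212×10⁻⁷) = 1.811×10⁷ m²/s².
v = 4255 m/s.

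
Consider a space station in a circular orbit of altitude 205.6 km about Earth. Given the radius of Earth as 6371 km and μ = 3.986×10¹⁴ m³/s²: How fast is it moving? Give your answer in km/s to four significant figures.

r = 6371 + 205.6 = 6576.6 km = 6.5766×10⁶ m.
For a circular orbit v = √(μ/r) = √(3.986×10¹⁴ / 6.577×10⁶) = √(6.061×10⁷) = 7785 m/s.
That is 7.785 km/s.

v ≈ 7.785 km/s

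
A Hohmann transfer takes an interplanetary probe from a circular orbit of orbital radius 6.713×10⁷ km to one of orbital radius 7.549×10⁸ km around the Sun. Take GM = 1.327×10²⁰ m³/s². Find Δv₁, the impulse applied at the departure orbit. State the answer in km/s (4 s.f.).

Δv ≈ 15.79 km/s

r₁ = 6.713×10⁷ km = 6.713×10¹⁰ m.
r₂ = 7.549×10⁸ km = 7.549×10¹¹ m.
Transfer ellipse a_t = (r₁ + r₂)/2 = 4.110×10¹¹ m.
At r₁: circular v_c1 = √(μ/r₁) = 44460 m/s; transfer-perihelion v_p = √[μ(2/r₁ − 1/a_t)] = 60250 m/s.
Δv₁ = v_p − v_c1 = 15790 m/s.
= 15.79 km/s.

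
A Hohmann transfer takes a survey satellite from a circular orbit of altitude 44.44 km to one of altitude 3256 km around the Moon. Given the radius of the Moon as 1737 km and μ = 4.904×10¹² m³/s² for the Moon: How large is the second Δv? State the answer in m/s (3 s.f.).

Δv ≈ 272 m/s

r₁ = 1737 + 44.44 = 1781.4 km = 1.7814×10⁶ m.
r₂ = 1737 + 3256 = 4993.0 km = 4.9930×10⁶ m.
Transfer ellipse a_t = (r₁ + r₂)/2 = 3.387×10⁶ m.
At r₁: circular v_c1 = √(μ/r₁) = 1659 m/s; transfer-perilune v_p = √[μ(2/r₁ − 1/a_t)] = 2014 m/s.
At r₂: circular v_c2 = √(μ/r₂) = 991.0 m/s; transfer-apolune v_a = √[μ(2/r₂ − 1/a_t)] = 718.7 m/s.
Δv₂ = v_c2 − v_a = 272.3 m/s.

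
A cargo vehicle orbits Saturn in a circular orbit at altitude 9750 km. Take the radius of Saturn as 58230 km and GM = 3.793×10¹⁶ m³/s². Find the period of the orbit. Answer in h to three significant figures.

T ≈ 5.02 h

r = 58230 + 9750 = 67980 km = 6.7980×10⁷ m.
Kepler's third law: T = 2π√(r³/μ) = 2π√((6.798×10⁷)³ / 3.793×10¹⁶).
r³/μ = 8.282×10⁶ s², so T = 2π × 2.878×10³ = 1.808×10⁴ s.
Converting: 1.808×10⁴ s ÷ 3600 = 5.023 h.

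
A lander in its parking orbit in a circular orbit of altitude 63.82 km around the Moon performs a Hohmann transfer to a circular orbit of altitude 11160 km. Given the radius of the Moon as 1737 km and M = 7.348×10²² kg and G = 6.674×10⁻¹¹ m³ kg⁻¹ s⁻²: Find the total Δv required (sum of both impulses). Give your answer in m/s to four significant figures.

Δv_total ≈ 847.3 m/s

μ = GM = 6.674×10⁻¹¹ × 7.348×10²² = 4.904×10¹² m³/s².
r₁ = 1737 + 63.82 = 1800.8 km = 1.8008×10⁶ m.
r₂ = 1737 + 11160 = 12897 km = 1.2897×10⁷ m.
Transfer ellipse a_t = (r₁ + r₂)/2 = 7.349×10⁶ m.
At r₁: circular v_c1 = √(μ/r₁) = 1650 m/s; transfer-perilune v_p = √[μ(2/r₁ − 1/a_t)] = 2186 m/s.
Δv₁ = v_p − v_c1 = 535.9 m/s.
At r₂: circular v_c2 = √(μ/r₂) = 616.6 m/s; transfer-apolune v_a = √[μ(2/r₂ − 1/a_t)] = 305.3 m/s.
Δv₂ = v_c2 − v_a = 311.4 m/s.
Total Δv = Δv₁ + Δv₂ = 847.3 m/s.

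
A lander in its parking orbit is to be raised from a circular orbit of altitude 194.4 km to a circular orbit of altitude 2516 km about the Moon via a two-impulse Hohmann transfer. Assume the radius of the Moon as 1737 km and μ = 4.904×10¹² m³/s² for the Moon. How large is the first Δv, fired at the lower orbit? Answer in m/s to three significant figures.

r₁ = 1737 + 194.4 = 1931.4 km = 1.9314×10⁶ m.
r₂ = 1737 + 2516 = 4253.0 km = 4.2530×10⁶ m.
Transfer ellipse a_t = (r₁ + r₂)/2 = 3.092×10⁶ m.
At r₁: circular v_c1 = √(μ/r₁) = 1593 m/s; transfer-perilune v_p = √[μ(2/r₁ − 1/a_t)] = 1869 m/s.
Δv₁ = v_p − v_c1 = 275.3 m/s.

Δv ≈ 275 m/s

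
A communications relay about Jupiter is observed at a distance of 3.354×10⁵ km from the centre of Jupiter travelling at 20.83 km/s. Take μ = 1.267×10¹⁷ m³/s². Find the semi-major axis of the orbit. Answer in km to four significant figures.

r = 3.354×10⁸ m.
Vis-viva rearranged: 1/a = 2/r − v²/μ = 5.963×10⁻⁹ − 3.425×10⁻⁹ = 2.538×10⁻⁹ m⁻¹.
a = 3.939×10⁸ m = 3.9393×10⁵ km.

a ≈ 3.939×10⁵ km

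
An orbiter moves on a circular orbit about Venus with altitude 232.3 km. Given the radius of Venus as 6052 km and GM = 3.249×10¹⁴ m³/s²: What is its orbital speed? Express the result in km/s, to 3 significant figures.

v ≈ 7.19 km/s

r = 6052 + 232.3 = 6284.3 km = 6.2843×10⁶ m.
For a circular orbit v = √(μ/r) = √(3.249×10¹⁴ / 6.284×10⁶) = √(5.170×10⁷) = 7190 m/s.
That is 7.190 km/s.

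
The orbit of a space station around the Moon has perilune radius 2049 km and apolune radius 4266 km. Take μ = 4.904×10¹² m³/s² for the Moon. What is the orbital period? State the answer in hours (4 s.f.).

Semi-major axis a = (r_p + r_a)/2 = (2049.0 + 4266.0)/2 = 3157.5 km = 3.158×10⁶ m.
By Kepler's third law T = 2π√(a³/μ) = 2π × 2.534×10³ = 1.592×10⁴ s.
= 4.422 hours.

T ≈ 4.422 hours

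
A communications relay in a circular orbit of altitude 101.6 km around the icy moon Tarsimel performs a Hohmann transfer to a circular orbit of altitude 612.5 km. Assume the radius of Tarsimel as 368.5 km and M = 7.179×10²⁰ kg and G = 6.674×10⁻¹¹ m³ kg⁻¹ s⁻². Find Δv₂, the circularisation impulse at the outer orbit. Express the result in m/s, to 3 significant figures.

μ = GM = 6.674×10⁻¹¹ × 7.179×10²⁰ = 4.791×10¹⁰ m³/s².
r₁ = 368.5 + 101.6 = 470.10 km = 4.7010×10⁵ m.
r₂ = 368.5 + 612.5 = 981.00 km = 9.8100×10⁵ m.
Transfer ellipse a_t = (r₁ + r₂)/2 = 7.256×10⁵ m.
At r₁: circular v_c1 = √(μ/r₁) = 319.2 m/s; transfer-periapsis v_p = √[μ(2/r₁ − 1/a_t)] = 371.2 m/s.
At r₂: circular v_c2 = √(μ/r₂) = 221.0 m/s; transfer-apoapsis v_a = √[μ(2/r₂ − 1/a_t)] = 177.9 m/s.
Δv₂ = v_c2 − v_a = 43.11 m/s.

Δv ≈ 43.1 m/s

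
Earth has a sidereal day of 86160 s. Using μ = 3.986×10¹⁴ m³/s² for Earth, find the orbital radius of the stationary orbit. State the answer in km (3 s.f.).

r_sync ≈ 42200 km

A synchronous orbit has period T, so by Kepler's third law a = (μT²/4π²)^(1/3).
μT²/4π² = 3.986×10¹⁴ × (8.616×10⁴)² / 39.48 = 7.495×10²² m³.
a = 4.216×10⁷ m = 42163 km.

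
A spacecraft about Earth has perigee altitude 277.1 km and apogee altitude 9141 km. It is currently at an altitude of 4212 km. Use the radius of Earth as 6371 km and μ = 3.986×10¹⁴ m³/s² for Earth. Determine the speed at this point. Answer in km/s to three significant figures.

r_p = 6371 + 277.1 = 6648.1 km = 6.6481×10⁶ m.
r_a = 6371 + 9141 = 15512 km = 1.5512×10⁷ m.
r = 6371 + 4212 = 10583 km = 1.058×10⁷ m.
Semi-major axis a = (r_p + r_a)/2 = 11080 km = 1.108×10⁷ m.
Vis-viva: v² = μ(2/r − 1/a) = 3.986×10¹⁴ × (1.890×10⁻⁷ − 9.025×10⁻⁸) = 3.935×10⁷ m²/s².
v = 6273 m/s = 6.273 km/s.

v ≈ 6.27 km/s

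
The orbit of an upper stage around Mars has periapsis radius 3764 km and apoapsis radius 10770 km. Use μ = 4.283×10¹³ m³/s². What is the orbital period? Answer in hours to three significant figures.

T ≈ 5.22 hours

Semi-major axis a = (r_p + r_a)/2 = (3764.0 + 10770)/2 = 7267.0 km = 7.267×10⁶ m.
By Kepler's third law T = 2π√(a³/μ) = 2π × 2.993×10³ = 1.881×10⁴ s.
= 5.224 hours.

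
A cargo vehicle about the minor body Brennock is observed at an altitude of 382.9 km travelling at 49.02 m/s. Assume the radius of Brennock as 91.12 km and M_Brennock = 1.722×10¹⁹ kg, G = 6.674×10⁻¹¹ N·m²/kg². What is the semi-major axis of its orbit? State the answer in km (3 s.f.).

μ = GM = 6.674×10⁻¹¹ × 1.722×10¹⁹ = 1.149×10⁹ m³/s².
r = 91.12 + 382.9 = 474.02 km = 4.740×10⁵ m.
Vis-viva rearranged: 1/a = 2/r − v²/μ = 4.219×10⁻⁶ − 2.091×10⁻⁶ = 2.128×10⁻⁶ m⁻¹.
a = 4.698×10⁵ m = 469.85 km.

a ≈ 470 km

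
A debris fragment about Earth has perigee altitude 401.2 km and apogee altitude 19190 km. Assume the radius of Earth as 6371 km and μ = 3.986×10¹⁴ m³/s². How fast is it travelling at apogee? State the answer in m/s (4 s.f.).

v ≈ 2556 m/s

r_p = 6371 + 401.2 = 6772.2 km = 6.7722×10⁶ m.
r_a = 6371 + 19190 = 25561 km = 2.5561×10⁷ m.
Semi-major axis a = (r_p + r_a)/2 = 16167 km = 1.617×10⁷ m.
Vis-viva: v² = μ(2/r − 1/a) = 3.986×10¹⁴ × (7.824×10⁻⁸ − 6.186×10⁻⁸) = 6.532×10⁶ m²/s².
v = 2556 m/s.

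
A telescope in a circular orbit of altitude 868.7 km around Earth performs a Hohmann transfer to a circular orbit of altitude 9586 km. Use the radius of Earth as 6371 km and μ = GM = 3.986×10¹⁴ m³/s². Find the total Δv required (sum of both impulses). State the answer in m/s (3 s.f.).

Δv_total ≈ 2330 m/s

r₁ = 6371 + 868.7 = 7239.7 km = 7.2397×10⁶ m.
r₂ = 6371 + 9586 = 15957 km = 1.5957×10⁷ m.
Transfer ellipse a_t = (r₁ + r₂)/2 = 1.160×10⁷ m.
At r₁: circular v_c1 = √(μ/r₁) = 7420 m/s; transfer-perigee v_p = √[μ(2/r₁ − 1/a_t)] = 8703 m/s.
Δv₁ = v_p − v_c1 = 1283 m/s.
At r₂: circular v_c2 = √(μ/r₂) = 4998 m/s; transfer-apogee v_a = √[μ(2/r₂ − 1/a_t)] = 3949 m/s.
Δv₂ = v_c2 − v_a = 1049 m/s.
Total Δv = Δv₁ + Δv₂ = 2333 m/s.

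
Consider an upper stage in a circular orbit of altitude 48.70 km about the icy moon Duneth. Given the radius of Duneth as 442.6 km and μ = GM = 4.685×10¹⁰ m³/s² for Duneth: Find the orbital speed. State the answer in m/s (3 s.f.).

r = 442.6 + 48.70 = 491.30 km = 4.9130×10⁵ m.
For a circular orbit v = √(μ/r) = √(4.685×10¹⁰ / 4.913×10⁵) = √(9.536×10⁴) = 308.8 m/s.

v ≈ 309 m/s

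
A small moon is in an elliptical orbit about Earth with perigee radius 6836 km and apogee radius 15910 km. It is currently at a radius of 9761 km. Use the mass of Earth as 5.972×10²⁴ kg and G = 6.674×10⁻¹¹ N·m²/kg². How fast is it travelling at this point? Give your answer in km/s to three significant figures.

μ = GM = 6.674×10⁻¹¹ × 5.972×10²⁴ = 3.986×10¹⁴ m³/s².
Semi-major axis a = (r_p + r_a)/2 = 11373 km = 1.137×10⁷ m.
Vis-viva: v² = μ(2/r − 1/a) = 3.986×10¹⁴ × (2.049×10⁻⁷ − 8.793×10⁻⁸) = 4.662×10⁷ m²/s².
v = 6828 m/s = 6.828 km/s.

v ≈ 6.83 km/s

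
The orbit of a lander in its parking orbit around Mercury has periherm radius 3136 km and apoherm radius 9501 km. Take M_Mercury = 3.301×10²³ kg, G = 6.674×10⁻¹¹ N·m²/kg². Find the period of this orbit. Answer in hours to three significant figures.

μ = GM = 6.674×10⁻¹¹ × 3.301×10²³ = 2.203×10¹³ m³/s².
Semi-major axis a = (r_p + r_a)/2 = (3136.0 + 9501.0)/2 = 6318.5 km = 6.318×10⁶ m.
By Kepler's third law T = 2π√(a³/μ) = 2π × 3.384×10³ = 2.126×10⁴ s.
= 5.906 hours.

T ≈ 5.91 hours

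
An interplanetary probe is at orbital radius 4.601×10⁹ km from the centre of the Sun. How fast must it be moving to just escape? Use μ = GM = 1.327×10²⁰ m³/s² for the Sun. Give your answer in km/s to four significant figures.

r = 4.601×10⁹ km = 4.601×10¹² m.
Escape speed v_esc = √(2μ/r) = √(2 × 1.327×10²⁰ / 4.601×10¹²) = √(5.768×10⁷) = 7595 m/s.
= 7.595 km/s.

v_esc ≈ 7.595 km/s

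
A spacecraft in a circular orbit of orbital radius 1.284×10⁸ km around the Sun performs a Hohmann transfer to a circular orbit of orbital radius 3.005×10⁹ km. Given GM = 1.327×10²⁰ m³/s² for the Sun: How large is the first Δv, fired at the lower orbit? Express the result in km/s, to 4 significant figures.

Δv ≈ 12.37 km/s

r₁ = 1.284×10⁸ km = 1.284×10¹¹ m.
r₂ = 3.005×10⁹ km = 3.005×10¹² m.
Transfer ellipse a_t = (r₁ + r₂)/2 = 1.567×10¹² m.
At r₁: circular v_c1 = √(μ/r₁) = 32150 m/s; transfer-perihelion v_p = √[μ(2/r₁ − 1/a_t)] = 44520 m/s.
Δv₁ = v_p − v_c1 = 12370 m/s.
= 12.37 km/s.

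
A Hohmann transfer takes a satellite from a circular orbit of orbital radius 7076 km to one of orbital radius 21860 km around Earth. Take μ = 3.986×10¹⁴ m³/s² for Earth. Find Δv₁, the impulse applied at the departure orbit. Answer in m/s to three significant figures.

Δv ≈ 1720 m/s

r₁ = 7076 km = 7.076×10⁶ m.
r₂ = 21860 km = 2.186×10⁷ m.
Transfer ellipse a_t = (r₁ + r₂)/2 = 1.447×10⁷ m.
At r₁: circular v_c1 = √(μ/r₁) = 7505 m/s; transfer-perigee v_p = √[μ(2/r₁ − 1/a_t)] = 9226 m/s.
Δv₁ = v_p − v_c1 = 1720 m/s.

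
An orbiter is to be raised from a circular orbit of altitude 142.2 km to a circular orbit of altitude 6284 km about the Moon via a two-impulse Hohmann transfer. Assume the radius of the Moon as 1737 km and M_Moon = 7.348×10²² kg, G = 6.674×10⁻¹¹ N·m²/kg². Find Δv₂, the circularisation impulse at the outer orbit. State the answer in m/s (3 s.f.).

Δv ≈ 300 m/s

μ = GM = 6.674×10⁻¹¹ × 7.348×10²² = 4.904×10¹² m³/s².
r₁ = 1737 + 142.2 = 1879.2 km = 1.8792×10⁶ m.
r₂ = 1737 + 6284 = 8021.0 km = 8.0210×10⁶ m.
Transfer ellipse a_t = (r₁ + r₂)/2 = 4.950×10⁶ m.
At r₁: circular v_c1 = √(μ/r₁) = 1615 m/s; transfer-perilune v_p = √[μ(2/r₁ − 1/a_t)] = 2056 m/s.
At r₂: circular v_c2 = √(μ/r₂) = 781.9 m/s; transfer-apolune v_a = √[μ(2/r₂ − 1/a_t)] = 481.8 m/s.
Δv₂ = v_c2 − v_a = 300.1 m/s.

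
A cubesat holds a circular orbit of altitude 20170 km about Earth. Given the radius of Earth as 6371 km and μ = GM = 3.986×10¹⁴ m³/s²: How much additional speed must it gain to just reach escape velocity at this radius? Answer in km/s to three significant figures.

Δv ≈ 1.61 km/s

r = 6371 + 20170 = 26541 km = 2.6541×10⁷ m.
Circular speed v_c = √(μ/r) = 3875 m/s.
Escape speed v_esc = √(2μ/r) = √2 × v_c = 5481 m/s.
Δv = v_esc − v_c = 1605 m/s = 1.605 km/s.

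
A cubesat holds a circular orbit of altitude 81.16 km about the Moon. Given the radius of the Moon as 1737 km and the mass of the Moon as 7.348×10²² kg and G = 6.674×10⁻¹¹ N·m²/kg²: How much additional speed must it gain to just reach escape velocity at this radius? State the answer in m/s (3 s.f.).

Δv ≈ 680 m/s

μ = GM = 6.674×10⁻¹¹ × 7.348×10²² = 4.904×10¹² m³/s².
r = 1737 + 81.16 = 1818.2 km = 1.8182×10⁶ m.
Circular speed v_c = √(μ/r) = 1642 m/s.
Escape speed v_esc = √(2μ/r) = √2 × v_c = 2323 m/s.
Δv = v_esc − v_c = 680.3 m/s.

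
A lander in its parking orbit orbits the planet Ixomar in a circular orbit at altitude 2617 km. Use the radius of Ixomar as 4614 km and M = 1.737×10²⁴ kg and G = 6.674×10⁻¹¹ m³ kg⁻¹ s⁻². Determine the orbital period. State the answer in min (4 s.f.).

μ = GM = 6.674×10⁻¹¹ × 1.737×10²⁴ = 1.159×10¹⁴ m³/s².
r = 4614 + 2617 = 7231.0 km = 7.2310×10⁶ m.
Kepler's third law: T = 2π√(r³/μ) = 2π√((7.231×10⁶)³ / 1.159×10¹⁴).
r³/μ = 3.261×10⁶ s², so T = 2π × 1.806×10³ = 1.135×10⁴ s.
Converting: 1.135×10⁴ s ÷ 60.00 = 189.1 min.

T ≈ 189.1 min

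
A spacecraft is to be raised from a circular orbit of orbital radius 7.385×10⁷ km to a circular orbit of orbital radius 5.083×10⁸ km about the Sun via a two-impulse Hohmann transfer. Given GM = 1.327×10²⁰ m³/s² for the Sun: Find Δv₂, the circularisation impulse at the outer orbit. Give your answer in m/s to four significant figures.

Δv ≈ 8019 m/s

r₁ = 7.385×10⁷ km = 7.385×10¹⁰ m.
r₂ = 5.083×10⁸ km = 5.083×10¹¹ m.
Transfer ellipse a_t = (r₁ + r₂)/2 = 2.911×10¹¹ m.
At r₁: circular v_c1 = √(μ/r₁) = 42390 m/s; transfer-perihelion v_p = √[μ(2/r₁ − 1/a_t)] = 56020 m/s.
At r₂: circular v_c2 = √(μ/r₂) = 16160 m/s; transfer-aphelion v_a = √[μ(2/r₂ − 1/a_t)] = 8139 m/s.
Δv₂ = v_c2 − v_a = 8019 m/s.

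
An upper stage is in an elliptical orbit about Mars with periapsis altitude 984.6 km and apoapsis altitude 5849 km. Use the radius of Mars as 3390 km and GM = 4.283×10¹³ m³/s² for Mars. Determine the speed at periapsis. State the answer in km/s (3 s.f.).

v ≈ 3.65 km/s

r_p = 3390 + 984.6 = 4374.6 km = 4.3746×10⁶ m.
r_a = 3390 + 5849 = 9239.0 km = 9.2390×10⁶ m.
Semi-major axis a = (r_p + r_a)/2 = 6806.8 km = 6.807×10⁶ m.
Vis-viva: v² = μ(2/r − 1/a) = 4.283×10¹³ × (4.572×10⁻⁷ − 1.469×10⁻⁷) = 1.329×10⁷ m²/s².
v = 3645 m/s = 3.645 km/s.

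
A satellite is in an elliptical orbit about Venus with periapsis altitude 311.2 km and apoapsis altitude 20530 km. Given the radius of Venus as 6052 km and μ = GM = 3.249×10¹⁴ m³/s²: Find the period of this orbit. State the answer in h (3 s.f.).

r_p = 6052 + 311.2 = 6363.2 km = 6.3632×10⁶ m.
r_a = 6052 + 20530 = 26582 km = 2.6582×10⁷ m.
Semi-major axis a = (r_p + r_a)/2 = (6363.2 + 26582)/2 = 16473 km = 1.647×10⁷ m.
By Kepler's third law T = 2π√(a³/μ) = 2π × 3.709×10³ = 2.330×10⁴ s.
= 6.474 h.

T ≈ 6.47 h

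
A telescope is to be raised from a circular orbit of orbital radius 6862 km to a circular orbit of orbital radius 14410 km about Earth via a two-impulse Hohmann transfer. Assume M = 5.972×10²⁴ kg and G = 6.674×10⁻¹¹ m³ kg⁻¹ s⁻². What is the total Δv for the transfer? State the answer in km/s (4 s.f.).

μ = GM = 6.674×10⁻¹¹ × 5.972×10²⁴ = 3.986×10¹⁴ m³/s².
r₁ = 6862 km = 6.862×10⁶ m.
r₂ = 14410 km = 1.441×10⁷ m.
Transfer ellipse a_t = (r₁ + r₂)/2 = 1.064×10⁷ m.
At r₁: circular v_c1 = √(μ/r₁) = 7621 m/s; transfer-perigee v_p = √[μ(2/r₁ − 1/a_t)] = 8871 m/s.
Δv₁ = v_p − v_c1 = 1250 m/s.
At r₂: circular v_c2 = √(μ/r₂) = 5259 m/s; transfer-apogee v_a = √[μ(2/r₂ − 1/a_t)] = 4224 m/s.
Δv₂ = v_c2 − v_a = 1035 m/s.
Total Δv = Δv₁ + Δv₂ = 2285 m/s = 2.285 km/s.

Δv_total ≈ 2.285 km/s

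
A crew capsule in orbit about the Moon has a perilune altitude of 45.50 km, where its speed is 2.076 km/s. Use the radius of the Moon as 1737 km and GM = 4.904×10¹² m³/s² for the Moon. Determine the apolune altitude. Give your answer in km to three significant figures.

r_p = 1737 + 45.50 = 1782.5 km = 1.782×10⁶ m.
Specific energy ε = v²/2 − μ/r = -5.963×10⁵ J/kg, so a = −μ/(2ε) = 4.112×10⁶ m.
The apsides satisfy r_p + r_a = 2a, so the apolune radius is 2a − r_p = 6.441×10⁶ m = 6441.5 km.
Apolune altitude = 6441.5 − 1737 = 4704.5 km.

apolune altitude ≈ 4700 km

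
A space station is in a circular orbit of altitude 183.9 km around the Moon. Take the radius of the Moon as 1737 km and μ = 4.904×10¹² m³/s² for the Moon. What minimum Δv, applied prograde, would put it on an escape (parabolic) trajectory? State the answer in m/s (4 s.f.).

r = 1737 + 183.9 = 1920.9 km = 1.9209×10⁶ m.
Circular speed v_c = √(μ/r) = 1598 m/s.
Escape speed v_esc = √(2μ/r) = √2 × v_c = 2260 m/s.
Δv = v_esc − v_c = 661.8 m/s.

Δv ≈ 661.8 m/s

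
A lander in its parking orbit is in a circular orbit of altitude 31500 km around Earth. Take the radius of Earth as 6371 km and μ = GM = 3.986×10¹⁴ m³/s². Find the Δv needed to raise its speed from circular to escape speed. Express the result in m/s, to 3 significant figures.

Δv ≈ 1340 m/s

r = 6371 + 31500 = 37871 km = 3.7871×10⁷ m.
Circular speed v_c = √(μ/r) = 3244 m/s.
Escape speed v_esc = √(2μ/r) = √2 × v_c = 4588 m/s.
Δv = v_esc − v_c = 1344 m/s.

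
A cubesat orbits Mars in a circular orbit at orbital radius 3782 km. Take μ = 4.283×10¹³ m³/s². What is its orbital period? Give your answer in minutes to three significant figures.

T ≈ 118 minutes

r = 3782 km = 3.782×10⁶ m.
Kepler's third law: T = 2π√(r³/μ) = 2π√((3.782×10⁶)³ / 4.283×10¹³).
r³/μ = 1.263×10⁶ s², so T = 2π × 1.124×10³ = 7.061×10³ s.
Converting: 7.061×10³ s ÷ 60.00 = 117.7 minutes.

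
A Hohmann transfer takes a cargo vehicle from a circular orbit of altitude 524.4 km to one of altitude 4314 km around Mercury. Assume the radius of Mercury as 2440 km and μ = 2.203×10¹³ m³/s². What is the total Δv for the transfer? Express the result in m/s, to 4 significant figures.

Δv_total ≈ 883.3 m/s

r₁ = 2440 + 524.4 = 2964.4 km = 2.9644×10⁶ m.
r₂ = 2440 + 4314 = 6754.0 km = 6.7540×10⁶ m.
Transfer ellipse a_t = (r₁ + r₂)/2 = 4.859×10⁶ m.
At r₁: circular v_c1 = √(μ/r₁) = 2726 m/s; transfer-periherm v_p = √[μ(2/r₁ − 1/a_t)] = 3214 m/s.
Δv₁ = v_p − v_c1 = 487.9 m/s.
At r₂: circular v_c2 = √(μ/r₂) = 1806 m/s; transfer-apoherm v_a = √[μ(2/r₂ − 1/a_t)] = 1411 m/s.
Δv₂ = v_c2 − v_a = 395.4 m/s.
Total Δv = Δv₁ + Δv₂ = 883.3 m/s.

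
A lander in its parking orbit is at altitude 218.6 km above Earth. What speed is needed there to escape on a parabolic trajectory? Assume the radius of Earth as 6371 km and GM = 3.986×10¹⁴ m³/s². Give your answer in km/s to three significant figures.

v_esc ≈ 11.0 km/s

r = 6371 + 218.6 = 6589.6 km = 6.5896×10⁶ m.
Escape speed v_esc = √(2μ/r) = √(2 × 3.986×10¹⁴ / 6.590×10⁶) = √(1.210×10⁸) = 11000 m/s.
= 11.00 km/s.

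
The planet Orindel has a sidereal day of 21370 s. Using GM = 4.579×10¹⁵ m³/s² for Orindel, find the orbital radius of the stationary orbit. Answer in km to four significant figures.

A synchronous orbit has period T, so by Kepler's third law a = (μT²/4π²)^(1/3).
μT²/4π² = 4.579×10¹⁵ × (2.137×10⁴)² / 39.48 = 5.297×10²² m³.
a = 3.756×10⁷ m = 37555 km.

r_sync ≈ 37560 km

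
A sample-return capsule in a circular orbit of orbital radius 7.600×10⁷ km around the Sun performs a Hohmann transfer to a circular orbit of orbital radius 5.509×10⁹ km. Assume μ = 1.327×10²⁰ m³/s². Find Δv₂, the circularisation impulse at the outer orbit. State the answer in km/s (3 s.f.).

r₁ = 7.600×10⁷ km = 7.600×10¹⁰ m.
r₂ = 5.509×10⁹ km = 5.509×10¹² m.
Transfer ellipse a_t = (r₁ + r₂)/2 = 2.792×10¹² m.
At r₁: circular v_c1 = √(μ/r₁) = 41790 m/s; transfer-perihelion v_p = √[μ(2/r₁ − 1/a_t)] = 58690 m/s.
At r₂: circular v_c2 = √(μ/r₂) = 4908 m/s; transfer-aphelion v_a = √[μ(2/r₂ − 1/a_t)] = 809.7 m/s.
Δv₂ = v_c2 − v_a = 4098 m/s.
= 4.098 km/s.

Δv ≈ 4.10 km/s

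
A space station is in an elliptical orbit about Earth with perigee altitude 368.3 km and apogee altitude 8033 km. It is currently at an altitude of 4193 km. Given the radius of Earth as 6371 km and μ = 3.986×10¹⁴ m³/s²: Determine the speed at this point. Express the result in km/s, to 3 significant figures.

v ≈ 6.14 km/s

r_p = 6371 + 368.3 = 6739.3 km = 6.7393×10⁶ m.
r_a = 6371 + 8033 = 14404 km = 1.4404×10⁷ m.
r = 6371 + 4193 = 10564 km = 1.056×10⁷ m.
Semi-major axis a = (r_p + r_a)/2 = 10572 km = 1.057×10⁷ m.
Vis-viva: v² = μ(2/r − 1/a) = 3.986×10¹⁴ × (1.893×10⁻⁷ − 9.459×10⁻⁸) = 3.776×10⁷ m²/s².
v = 6145 m/s = 6.145 km/s.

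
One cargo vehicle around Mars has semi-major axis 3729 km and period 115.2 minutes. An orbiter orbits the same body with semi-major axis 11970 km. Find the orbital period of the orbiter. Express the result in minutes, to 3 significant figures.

Kepler's third law: T² ∝ a³, so T₂ = T₁ (a₂/a₁)^(3/2).
a₂/a₁ = 3.210, (a₂/a₁)^(3/2) = 5.751.
T₂ = 115.2 × 5.751 = 662.5 minutes.

T₂ ≈ 663 minutes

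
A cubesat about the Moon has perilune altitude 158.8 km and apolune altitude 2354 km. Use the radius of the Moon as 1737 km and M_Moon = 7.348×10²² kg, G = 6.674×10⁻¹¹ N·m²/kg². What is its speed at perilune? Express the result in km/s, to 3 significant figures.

v ≈ 1.88 km/s

μ = GM = 6.674×10⁻¹¹ × 7.348×10²² = 4.904×10¹² m³/s².
r_p = 1737 + 158.8 = 1895.8 km = 1.8958×10⁶ m.
r_a = 1737 + 2354 = 4091.0 km = 4.0910×10⁶ m.
Semi-major axis a = (r_p + r_a)/2 = 2993.4 km = 2.993×10⁶ m.
Vis-viva: v² = μ(2/r − 1/a) = 4.904×10¹² × (1.055×10⁻⁶ − 3.341×10⁻⁷) = 3.535×10⁶ m²/s².
v = 1880 m/s = 1.880 km/s.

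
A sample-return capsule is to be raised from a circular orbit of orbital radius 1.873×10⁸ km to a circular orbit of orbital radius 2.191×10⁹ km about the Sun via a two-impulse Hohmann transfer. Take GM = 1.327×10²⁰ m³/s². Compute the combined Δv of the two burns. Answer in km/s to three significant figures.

Δv_total ≈ 14.2 km/s

r₁ = 1.873×10⁸ km = 1.873×10¹¹ m.
r₂ = 2.191×10⁹ km = 2.191×10¹² m.
Transfer ellipse a_t = (r₁ + r₂)/2 = 1.189×10¹² m.
At r₁: circular v_c1 = √(μ/r₁) = 26620 m/s; transfer-perihelion v_p = √[μ(2/r₁ − 1/a_t)] = 36130 m/s.
Δv₁ = v_p − v_c1 = 9513 m/s.
At r₂: circular v_c2 = √(μ/r₂) = 7782 m/s; transfer-aphelion v_a = √[μ(2/r₂ − 1/a_t)] = 3089 m/s.
Δv₂ = v_c2 − v_a = 4694 m/s.
Total Δv = Δv₁ + Δv₂ = 14210 m/s = 14.21 km/s.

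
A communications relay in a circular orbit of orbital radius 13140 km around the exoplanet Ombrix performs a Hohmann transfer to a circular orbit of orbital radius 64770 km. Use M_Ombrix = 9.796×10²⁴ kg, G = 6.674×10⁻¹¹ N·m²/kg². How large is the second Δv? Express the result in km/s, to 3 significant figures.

Δv ≈ 1.33 km/s

μ = GM = 6.674×10⁻¹¹ × 9.796×10²⁴ = 6.538×10¹⁴ m³/s².
r₁ = 13140 km = 1.314×10⁷ m.
r₂ = 64770 km = 6.477×10⁷ m.
Transfer ellipse a_t = (r₁ + r₂)/2 = 3.896×10⁷ m.
At r₁: circular v_c1 = √(μ/r₁) = 7054 m/s; transfer-periapsis v_p = √[μ(2/r₁ − 1/a_t)] = 9095 m/s.
At r₂: circular v_c2 = √(μ/r₂) = 3177 m/s; transfer-apoapsis v_a = √[μ(2/r₂ − 1/a_t)] = 1845 m/s.
Δv₂ = v_c2 − v_a = 1332 m/s.
= 1.332 km/s.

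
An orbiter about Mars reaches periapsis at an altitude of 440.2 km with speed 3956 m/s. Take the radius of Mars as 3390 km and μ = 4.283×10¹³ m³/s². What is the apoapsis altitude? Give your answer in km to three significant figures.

apoapsis altitude ≈ 5540 km

r_p = 3390 + 440.2 = 3830.2 km = 3.830×10⁶ m.
Specific energy ε = v²/2 − μ/r = -3.357×10⁶ J/kg, so a = −μ/(2ε) = 6.379×10⁶ m.
The apsides satisfy r_p + r_a = 2a, so the apoapsis radius is 2a − r_p = 8.927×10⁶ m = 8927.4 km.
Apoapsis altitude = 8927.4 − 3390 = 5537.4 km.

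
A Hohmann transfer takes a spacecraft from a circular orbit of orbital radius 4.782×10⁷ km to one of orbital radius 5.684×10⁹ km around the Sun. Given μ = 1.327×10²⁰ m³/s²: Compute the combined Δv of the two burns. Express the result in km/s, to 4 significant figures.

r₁ = 4.782×10⁷ km = 4.782×10¹⁰ m.
r₂ = 5.684×10⁹ km = 5.684×10¹² m.
Transfer ellipse a_t = (r₁ + r₂)/2 = 2.866×10¹² m.
At r₁: circular v_c1 = √(μ/r₁) = 52680 m/s; transfer-perihelion v_p = √[μ(2/r₁ − 1/a_t)] = 74190 m/s.
Δv₁ = v_p − v_c1 = 21510 m/s.
At r₂: circular v_c2 = √(μ/r₂) = 4832 m/s; transfer-aphelion v_a = √[μ(2/r₂ − 1/a_t)] = 624.1 m/s.
Δv₂ = v_c2 − v_a = 4208 m/s.
Total Δv = Δv₁ + Δv₂ = 25720 m/s = 25.72 km/s.

Δv_total ≈ 25.72 km/s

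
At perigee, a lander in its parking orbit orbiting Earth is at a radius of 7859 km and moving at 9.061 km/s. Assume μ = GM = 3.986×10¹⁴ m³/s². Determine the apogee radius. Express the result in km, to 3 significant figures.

apogee radius ≈ 33400 km

r_p = 7.859×10⁶ m.
Specific energy ε = v²/2 − μ/r = -9.668×10⁶ J/kg, so a = −μ/(2ε) = 2.061×10⁷ m.
The apsides satisfy r_p + r_a = 2a, so the apogee radius is 2a − r_p = 3.337×10⁷ m = 33370 km.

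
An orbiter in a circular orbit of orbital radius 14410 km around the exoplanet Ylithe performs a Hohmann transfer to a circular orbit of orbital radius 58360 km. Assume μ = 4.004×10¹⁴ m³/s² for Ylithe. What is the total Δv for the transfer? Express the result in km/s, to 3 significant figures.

Δv_total ≈ 2.38 km/s

r₁ = 14410 km = 1.441×10⁷ m.
r₂ = 58360 km = 5.836×10⁷ m.
Transfer ellipse a_t = (r₁ + r₂)/2 = 3.638×10⁷ m.
At r₁: circular v_c1 = √(μ/r₁) = 5271 m/s; transfer-periapsis v_p = √[μ(2/r₁ − 1/a_t)] = 6676 m/s.
Δv₁ = v_p − v_c1 = 1405 m/s.
At r₂: circular v_c2 = √(μ/r₂) = 2619 m/s; transfer-apoapsis v_a = √[μ(2/r₂ − 1/a_t)] = 1648 m/s.
Δv₂ = v_c2 − v_a = 970.9 m/s.
Total Δv = Δv₁ + Δv₂ = 2376 m/s = 2.376 km/s.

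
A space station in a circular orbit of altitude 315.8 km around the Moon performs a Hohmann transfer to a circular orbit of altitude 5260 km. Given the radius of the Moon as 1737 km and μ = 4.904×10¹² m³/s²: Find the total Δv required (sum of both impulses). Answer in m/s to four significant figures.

Δv_total ≈ 649.7 m/s

r₁ = 1737 + 315.8 = 2052.8 km = 2.0528×10⁶ m.
r₂ = 1737 + 5260 = 6997.0 km = 6.9970×10⁶ m.
Transfer ellipse a_t = (r₁ + r₂)/2 = 4.525×10⁶ m.
At r₁: circular v_c1 = √(μ/r₁) = 1546 m/s; transfer-perilune v_p = √[μ(2/r₁ − 1/a_t)] = 1922 m/s.
Δv₁ = v_p − v_c1 = 376.4 m/s.
At r₂: circular v_c2 = √(μ/r₂) = 837.2 m/s; transfer-apolune v_a = √[μ(2/r₂ − 1/a_t)] = 563.9 m/s.
Δv₂ = v_c2 − v_a = 273.3 m/s.
Total Δv = Δv₁ + Δv₂ = 649.7 m/s.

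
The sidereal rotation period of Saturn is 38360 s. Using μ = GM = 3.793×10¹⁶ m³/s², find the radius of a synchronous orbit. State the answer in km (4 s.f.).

r_sync ≈ 1.122×10⁵ km

A synchronous orbit has period T, so by Kepler's third law a = (μT²/4π²)^(1/3).
μT²/4π² = 3.793×10¹⁶ × (3.836×10⁴)² / 39.48 = 1.414×10²⁴ m³.
a = 1.122×10⁸ m = 1.1223×10⁵ km.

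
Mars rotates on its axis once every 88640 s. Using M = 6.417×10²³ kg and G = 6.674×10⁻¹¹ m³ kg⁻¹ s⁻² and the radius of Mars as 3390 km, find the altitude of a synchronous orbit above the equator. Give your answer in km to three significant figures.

μ = GM = 6.674×10⁻¹¹ × 6.417×10²³ = 4.283×10¹³ m³/s².
A synchronous orbit has period T, so by Kepler's third law a = (μT²/4π²)^(1/3).
μT²/4π² = 4.283×10¹³ × (8.864×10⁴)² / 39.48 = 8.524×10²¹ m³.
a = 2.043×10⁷ m = 20427 km.
Altitude h = a − R = 20427 − 3390 = 17037 km.

h_sync ≈ 17000 km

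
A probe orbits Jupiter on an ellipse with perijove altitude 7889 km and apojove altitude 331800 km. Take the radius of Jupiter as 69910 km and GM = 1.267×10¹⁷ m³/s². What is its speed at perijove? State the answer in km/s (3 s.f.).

v ≈ 52.2 km/s

r_p = 69910 + 7889 = 77799 km = 7.7799×10⁷ m.
r_a = 69910 + 331800 = 401710 km = 4.0171×10⁸ m.
Semi-major axis a = (r_p + r_a)/2 = 2.3975×10⁵ km = 2.398×10⁸ m.
Vis-viva: v² = μ(2/r − 1/a) = 1.267×10¹⁷ × (2.571×10⁻⁸ − 4.171×10⁻⁹) = 2.729×10⁹ m²/s².
v = 52240 m/s = 52.24 km/s.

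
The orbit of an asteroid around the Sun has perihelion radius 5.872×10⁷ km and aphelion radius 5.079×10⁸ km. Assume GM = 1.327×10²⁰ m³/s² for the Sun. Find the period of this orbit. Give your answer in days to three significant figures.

Semi-major axis a = (r_p + r_a)/2 = (5.8720×10⁷ + 5.0790×10⁸)/2 = 2.8331×10⁸ km = 2.833×10¹¹ m.
By Kepler's third law T = 2π√(a³/μ) = 2π × 1.309×10⁷ = 8.225×10⁷ s.
= 952.0 days.

T ≈ 952 days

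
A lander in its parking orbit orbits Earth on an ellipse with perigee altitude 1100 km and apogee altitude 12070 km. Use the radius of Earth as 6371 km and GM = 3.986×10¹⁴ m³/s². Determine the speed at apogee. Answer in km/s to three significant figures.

r_p = 6371 + 1100 = 7471.0 km = 7.4710×10⁶ m.
r_a = 6371 + 12070 = 18441 km = 1.8441×10⁷ m.
Semi-major axis a = (r_p + r_a)/2 = 12956 km = 1.296×10⁷ m.
Vis-viva: v² = μ(2/r − 1/a) = 3.986×10¹⁴ × (1.085×10⁻⁷ − 7.718×10⁻⁸) = 1.246×10⁷ m²/s².
v = 3530 m/s = 3.530 km/s.

v ≈ 3.53 km/s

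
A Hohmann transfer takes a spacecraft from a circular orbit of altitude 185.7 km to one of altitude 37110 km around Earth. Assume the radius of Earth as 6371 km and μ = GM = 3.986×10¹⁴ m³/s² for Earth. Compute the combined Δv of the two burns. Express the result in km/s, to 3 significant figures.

Δv_total ≈ 3.96 km/s

r₁ = 6371 + 185.7 = 6556.7 km = 6.5567×10⁶ m.
r₂ = 6371 + 37110 = 43481 km = 4.3481×10⁷ m.
Transfer ellipse a_t = (r₁ + r₂)/2 = 2.502×10⁷ m.
At r₁: circular v_c1 = √(μ/r₁) = 7797 m/s; transfer-perigee v_p = √[μ(2/r₁ − 1/a_t)] = 10280 m/s.
Δv₁ = v_p − v_c1 = 2482 m/s.
At r₂: circular v_c2 = √(μ/r₂) = 3028 m/s; transfer-apogee v_a = √[μ(2/r₂ − 1/a_t)] = 1550 m/s.
Δv₂ = v_c2 − v_a = 1478 m/s.
Total Δv = Δv₁ + Δv₂ = 3960 m/s = 3.960 km/s.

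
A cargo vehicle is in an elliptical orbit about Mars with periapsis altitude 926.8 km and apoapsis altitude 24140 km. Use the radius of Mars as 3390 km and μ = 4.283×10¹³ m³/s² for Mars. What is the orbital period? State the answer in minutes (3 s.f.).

r_p = 3390 + 926.8 = 4316.8 km = 4.3168×10⁶ m.
r_a = 3390 + 24140 = 27530 km = 2.7530×10⁷ m.
Semi-major axis a = (r_p + r_a)/2 = (4316.8 + 27530)/2 = 15923 km = 1.592×10⁷ m.
By Kepler's third law T = 2π√(a³/μ) = 2π × 9.709×10³ = 6.100×10⁴ s.
= 1017 minutes.

T ≈ 1020 minutes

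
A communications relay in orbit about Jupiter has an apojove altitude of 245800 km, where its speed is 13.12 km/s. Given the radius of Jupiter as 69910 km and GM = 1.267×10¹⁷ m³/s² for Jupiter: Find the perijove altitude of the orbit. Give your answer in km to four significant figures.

perijove altitude ≈ 16280 km

r_a = 69910 + 245800 = 3.1571×10⁵ km = 3.157×10⁸ m.
Specific energy ε = v²/2 − μ/r = -3.153×10⁸ J/kg, so a = −μ/(2ε) = 2.010×10⁸ m.
The apsides satisfy r_p + r_a = 2a, so the perijove radius is 2a − r_a = 8.619×10⁷ m = 86193 km.
Perijove altitude = 86193 − 69910 = 16283 km.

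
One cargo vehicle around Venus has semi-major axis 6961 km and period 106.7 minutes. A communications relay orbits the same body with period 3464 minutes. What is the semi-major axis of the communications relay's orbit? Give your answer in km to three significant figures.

Kepler's third law: a³ ∝ T², so a₂ = a₁ (T₂/T₁)^(2/3).
T₂/T₁ = 32.46, (T₂/T₁)^(2/3) = 10.18.
a₂ = 6961 × 10.18 = 70840 km.

a₂ ≈ 70800 km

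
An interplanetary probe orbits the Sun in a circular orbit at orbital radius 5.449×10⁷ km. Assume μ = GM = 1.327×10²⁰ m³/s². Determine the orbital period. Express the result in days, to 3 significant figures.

r = 5.449×10⁷ km = 5.449×10¹⁰ m.
Kepler's third law: T = 2π√(r³/μ) = 2π√((5.449×10¹⁰)³ / 1.327×10²⁰).
r³/μ = 1.219×10¹² s², so T = 2π × 1.104×10⁶ = 6.938×10⁶ s.
Converting: 6.938×10⁶ s ÷ 86400 = 80.30 days.

T ≈ 80.3 days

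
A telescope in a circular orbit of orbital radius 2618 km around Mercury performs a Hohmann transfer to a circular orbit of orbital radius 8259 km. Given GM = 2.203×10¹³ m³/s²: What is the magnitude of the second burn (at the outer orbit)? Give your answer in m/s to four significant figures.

r₁ = 2618 km = 2.618×10⁶ m.
r₂ = 8259 km = 8.259×10⁶ m.
Transfer ellipse a_t = (r₁ + r₂)/2 = 5.438×10⁶ m.
At r₁: circular v_c1 = √(μ/r₁) = 2901 m/s; transfer-periherm v_p = √[μ(2/r₁ − 1/a_t)] = 3575 m/s.
At r₂: circular v_c2 = √(μ/r₂) = 1633 m/s; transfer-apoherm v_a = √[μ(2/r₂ − 1/a_t)] = 1133 m/s.
Δv₂ = v_c2 − v_a = 500.1 m/s.

Δv ≈ 500.1 m/s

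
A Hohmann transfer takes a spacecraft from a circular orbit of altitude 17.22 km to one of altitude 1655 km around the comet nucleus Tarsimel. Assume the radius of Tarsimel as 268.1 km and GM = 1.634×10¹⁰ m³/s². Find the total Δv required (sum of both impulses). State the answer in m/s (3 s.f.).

r₁ = 268.1 + 17.22 = 285.32 km = 2.8532×10⁵ m.
r₂ = 268.1 + 1655 = 1923.1 km = 1.9231×10⁶ m.
Transfer ellipse a_t = (r₁ + r₂)/2 = 1.104×10⁶ m.
At r₁: circular v_c1 = √(μ/r₁) = 239.3 m/s; transfer-periapsis v_p = √[μ(2/r₁ − 1/a_t)] = 315.8 m/s.
Δv₁ = v_p − v_c1 = 76.51 m/s.
At r₂: circular v_c2 = √(μ/r₂) = 92.18 m/s; transfer-apoapsis v_a = √[μ(2/r₂ − 1/a_t)] = 46.86 m/s.
Δv₂ = v_c2 − v_a = 45.32 m/s.
Total Δv = Δv₁ + Δv₂ = 121.8 m/s.

Δv_total ≈ 122 m/s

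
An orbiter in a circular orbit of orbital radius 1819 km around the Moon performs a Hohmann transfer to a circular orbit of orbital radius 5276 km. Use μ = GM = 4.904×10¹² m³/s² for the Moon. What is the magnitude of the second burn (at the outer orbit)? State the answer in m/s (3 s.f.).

Δv ≈ 274 m/s

r₁ = 1819 km = 1.819×10⁶ m.
r₂ = 5276 km = 5.276×10⁶ m.
Transfer ellipse a_t = (r₁ + r₂)/2 = 3.548×10⁶ m.
At r₁: circular v_c1 = √(μ/r₁) = 1642 m/s; transfer-perilune v_p = √[μ(2/r₁ − 1/a_t)] = 2002 m/s.
At r₂: circular v_c2 = √(μ/r₂) = 964.1 m/s; transfer-apolune v_a = √[μ(2/r₂ − 1/a_t)] = 690.4 m/s.
Δv₂ = v_c2 − v_a = 273.7 m/s.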